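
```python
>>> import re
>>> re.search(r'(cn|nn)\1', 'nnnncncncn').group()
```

'nnnn'

`\1` is not a pattern — it's the concrete string captured by group 1, re-applied verbatim.
The match spans [0:4] → 'nnnn'.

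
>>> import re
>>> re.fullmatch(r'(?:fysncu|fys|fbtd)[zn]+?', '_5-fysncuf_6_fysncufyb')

None

For `fullmatch`, every character of the input must be accounted for by the pattern.
Here there's no way to consume every character, so the call returns None.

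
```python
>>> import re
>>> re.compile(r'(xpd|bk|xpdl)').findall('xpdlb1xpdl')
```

Branches in `(...|...)` are attempted left-to-right; the first branch that allows the whole pattern to succeed is taken.
`findall` collects group 1 from each match (2 total).

['xpd', 'xpd']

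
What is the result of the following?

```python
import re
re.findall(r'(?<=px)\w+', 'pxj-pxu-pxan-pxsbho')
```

The lookaround is zero-width — it requires the adjacent text to match without consuming it, so the asserted text isn't part of the match.
Since nothing is captured, `findall` lists the 4 matched substrings directly.

['j', 'u', 'an', 'sbho']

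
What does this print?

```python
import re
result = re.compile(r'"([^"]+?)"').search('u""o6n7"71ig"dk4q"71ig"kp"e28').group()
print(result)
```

Unlike `match`, `search` isn't anchored — it looks for the pattern anywhere in the string.
The match spans [2:8] → '"o6n7"'.
Captured: group 1 = 'o6n7'.

"o6n7"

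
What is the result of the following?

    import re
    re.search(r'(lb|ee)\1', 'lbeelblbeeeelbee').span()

(4, 8)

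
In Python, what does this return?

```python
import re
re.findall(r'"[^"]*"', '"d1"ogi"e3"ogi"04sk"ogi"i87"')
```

['"d1"', '"e3"', '"04sk"', '"i87"']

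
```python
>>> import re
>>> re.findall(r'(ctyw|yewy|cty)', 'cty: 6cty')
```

['cty', 'cty']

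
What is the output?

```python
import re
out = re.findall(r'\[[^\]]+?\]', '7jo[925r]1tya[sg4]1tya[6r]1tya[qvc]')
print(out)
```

Walking the string: at [3:9] → '[925r]'; at [13:18] → '[sg4]'; at [22:26] → '[6r]'; at [30:35] → '[qvc]'.
Since nothing is captured, `findall` lists the 4 matched substrings directly.

['[925r]', '[sg4]', '[6r]', '[qvc]']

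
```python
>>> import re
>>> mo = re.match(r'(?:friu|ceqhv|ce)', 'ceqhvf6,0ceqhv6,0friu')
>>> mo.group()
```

`|` is ordered: at each position the engine commits to the first alternative that works.
`re.match` only tries the pattern at the start of the string.
The match spans [0:5] → 'ceqhv'.

'ceqhv'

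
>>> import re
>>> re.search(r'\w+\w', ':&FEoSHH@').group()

'FEoSHH'

The pattern matches one or more of a word character; then a word character.
The match spans [2:8] → 'FEoSHH'.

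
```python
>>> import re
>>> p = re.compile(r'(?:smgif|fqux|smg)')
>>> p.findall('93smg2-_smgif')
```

`|` is ordered: at each position the engine commits to the first alternative that works.
Scanning left to right: at [2:5] → 'smg'; at [8:13] → 'smgif'.
Since nothing is captured, `findall` lists the 2 matched substrings directly.

['smg', 'smgif']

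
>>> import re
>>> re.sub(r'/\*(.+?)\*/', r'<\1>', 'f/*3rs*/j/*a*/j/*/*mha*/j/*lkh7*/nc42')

'f<3rs>j<a>j</*mha>j<lkh7>nc42'

Matches: at [1:8] → '/*3rs*/'; at [9:14] → '/*a*/'; at [15:24] → '/*/*mha*/'; at [25:33] → '/*lkh7*/'.
The replacement refers to a captured group, so each match is rewritten using its own captured text.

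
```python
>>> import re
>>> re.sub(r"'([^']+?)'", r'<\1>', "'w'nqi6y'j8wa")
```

Matches: at [0:3] → "'w'".
`\1` in the replacement pulls in group 1's text for each match.

"<w>nqi6y'j8wa"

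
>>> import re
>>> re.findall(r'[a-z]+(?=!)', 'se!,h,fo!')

['se', 'fo']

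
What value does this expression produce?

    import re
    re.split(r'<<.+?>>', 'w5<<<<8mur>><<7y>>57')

['w5', '', '57']

A `+?`/`*?`/`{m,n}?` starts at its minimum and grows only as far as needed for what follows to match.
The string is cut at each match, leaving 3 pieces.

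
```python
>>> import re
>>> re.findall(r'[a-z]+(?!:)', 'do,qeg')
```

['do', 'qeg']

A negative assertion filters positions out without eating any characters.
Matches: at [0:2] → 'do'; at [3:6] → 'qeg'.
`findall` yields the raw match text (2 of them) because the pattern has no groups.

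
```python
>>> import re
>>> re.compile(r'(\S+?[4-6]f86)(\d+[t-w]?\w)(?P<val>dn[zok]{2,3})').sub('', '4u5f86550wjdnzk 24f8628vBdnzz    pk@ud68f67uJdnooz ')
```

'     pk@ud68f67uJdnooz '

The pattern matches one or more of a non-whitespace character (lazy), then a character in [4-6], then the literal 'f86' (captured); then one or more of a digit, then optionally a character in [t-w], then a word character (captured); then the literal 'd', then the literal 'n', then 2 to 3 of one of [zok] (captured as 'val').
`sub` substitutes '' at each match site.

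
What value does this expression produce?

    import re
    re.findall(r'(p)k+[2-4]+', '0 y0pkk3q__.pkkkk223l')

The pattern matches a literal 'p' (captured); then one or more of a literal 'k'; then one or more of a character in [2-4].
Walking the string: at [4:8] match 'pkk3', group 1 = 'p'; at [12:20] match 'pkkkk223', group 1 = 'p'.
One capturing group, so `findall` returns just the captured substring from each match — 2 in all.

['p', 'p']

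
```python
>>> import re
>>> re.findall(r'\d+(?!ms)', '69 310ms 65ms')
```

`(?!…)`/`(?<!…)` only lets a position through if the neighbouring text does NOT match; no characters are consumed.
No capturing groups, so `findall` returns the 3 full match strings.

['69', '31', '6']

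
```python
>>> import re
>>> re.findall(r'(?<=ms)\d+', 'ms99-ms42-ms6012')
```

['99', '42', '6012']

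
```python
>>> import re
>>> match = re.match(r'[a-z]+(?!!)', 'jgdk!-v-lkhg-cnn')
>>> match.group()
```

'jgd'

`match` is anchored at position 0; if the pattern doesn't fit there, it returns None.
The match spans [0:3] → 'jgd'.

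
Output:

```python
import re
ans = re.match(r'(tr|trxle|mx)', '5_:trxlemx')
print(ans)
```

With `match`, the pattern is implicitly anchored at the beginning.
Here the pattern fails at index 0, so the call returns None.

None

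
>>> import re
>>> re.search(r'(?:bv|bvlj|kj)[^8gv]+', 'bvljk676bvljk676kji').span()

(0, 9)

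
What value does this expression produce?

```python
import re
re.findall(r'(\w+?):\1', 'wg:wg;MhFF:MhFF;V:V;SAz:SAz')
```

['wg', 'MhFF', 'V', 'SAz']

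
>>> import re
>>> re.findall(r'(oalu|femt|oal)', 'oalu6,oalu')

['oalu', 'oalu']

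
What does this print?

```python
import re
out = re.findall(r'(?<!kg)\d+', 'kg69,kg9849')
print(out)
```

['9', '849']

Because the assertion is negative and zero-width, positions next to the forbidden text are skipped.
`findall` yields the raw match text (2 of them) because the pattern has no groups.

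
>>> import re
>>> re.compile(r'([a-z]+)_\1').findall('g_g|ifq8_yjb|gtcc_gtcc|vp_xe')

['g', 'gtcc']

The backreference `\1` re-matches whatever the first group consumed, character for character.
`findall` collects group 1 from each match (2 total).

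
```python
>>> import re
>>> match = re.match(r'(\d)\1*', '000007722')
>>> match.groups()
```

The backreference `\1` re-matches whatever the first group consumed, character for character.
With `match`, the pattern is implicitly anchored at the beginning.
The match spans [0:5] → '00000'.
Captured: group 1 = '0'.

('0',)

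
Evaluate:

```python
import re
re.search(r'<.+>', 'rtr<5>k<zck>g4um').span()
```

(3, 12)

The match spans [3:12] → '<5>k<zck>'.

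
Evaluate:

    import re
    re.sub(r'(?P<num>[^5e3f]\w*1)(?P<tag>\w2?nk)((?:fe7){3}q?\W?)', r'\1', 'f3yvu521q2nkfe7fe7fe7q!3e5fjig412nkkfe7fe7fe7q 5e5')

'f3yvu5213e5fjig412nkkfe7fe7fe7q 5e5'

This matches any character except [5e3f], then zero or more of a word character, then the literal '1' (captured as 'num'); then a word character, then optionally the literal '2', then the literal 'nk' (captured as 'tag'); then the literal 'fe7' repeated 3 times, then optionally a literal 'q', then optionally a non-word character (captured).
Matches: at [2:23] → 'yvu521q2nkfe7fe7fe7q!'.
The replacement refers to a captured group, so each match is rewritten using its own captured text.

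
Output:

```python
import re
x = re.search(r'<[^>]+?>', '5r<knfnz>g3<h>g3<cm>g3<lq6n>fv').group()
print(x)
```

The match spans [2:9] → '<knfnz>'.

<knfnz>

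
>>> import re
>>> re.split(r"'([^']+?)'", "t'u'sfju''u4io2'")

['t', 'u', "sfju'", 'u4io2', '']

Matches to split on: at [1:4] → "'u'"; at [9:16] → "'u4io2'".
Because the pattern has a capturing group, `split` also inserts each captured text between the pieces.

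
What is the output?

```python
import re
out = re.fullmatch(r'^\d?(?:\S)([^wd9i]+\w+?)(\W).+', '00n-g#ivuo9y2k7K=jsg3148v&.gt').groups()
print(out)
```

('n-g#ivuo9y2k7K', '=')

The match spans [0:29] → '00n-g#ivuo9y2k7K=jsg3148v&.gt'.
Captured: group 1 = 'n-g#ivuo9y2k7K', group 2 = '='.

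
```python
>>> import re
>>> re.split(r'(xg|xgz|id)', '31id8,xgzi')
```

['31', 'id', '8,', 'xg', 'zi']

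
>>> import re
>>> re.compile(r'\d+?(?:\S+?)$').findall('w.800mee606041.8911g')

Pattern: one or more of a digit (lazy); then one or more of a non-whitespace character (lazy) (non-capturing group); then anchored at the end.
Matches: at [2:20] → '800mee606041.8911g'.
With no groups in the pattern, `findall` gives back each whole match — 1 here.

['800mee606041.8911g']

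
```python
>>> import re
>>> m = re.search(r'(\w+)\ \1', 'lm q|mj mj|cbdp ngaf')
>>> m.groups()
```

('mj',)

`\1` is not a pattern — it's the concrete string captured by group 1, re-applied verbatim.
`re.search` scans for the first position where the pattern succeeds.
The match spans [5:10] → 'mj mj'.
Captured: group 1 = 'mj'.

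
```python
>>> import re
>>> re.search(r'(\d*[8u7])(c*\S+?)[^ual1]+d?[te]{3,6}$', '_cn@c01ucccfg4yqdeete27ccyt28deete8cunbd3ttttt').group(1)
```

'01u'

Pattern: zero or more of a digit, then one of [8u7] (captured); then zero or more of a literal 'c', then one or more of a non-whitespace character (lazy) (captured); then one or more of any character except [ual1]; then optionally the literal 'd', then 3 to 6 of one of [te]; then anchored at the end.
A `+?`/`*?`/`{m,n}?` starts at its minimum and grows only as far as needed for what follows to match.
`re.search` tries every starting position until one works.
The match spans [5:46] → '01ucccfg4yqdeete27ccyt28deete8cunbd3ttttt'.
Captured: group 1 = '01u', group 2 = 'cccfg4yqdeete27ccyt28deete8cu'.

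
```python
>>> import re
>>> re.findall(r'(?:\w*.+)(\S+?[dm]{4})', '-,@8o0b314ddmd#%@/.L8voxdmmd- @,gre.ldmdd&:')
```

The pattern matches zero or more of a word character, then one or more of any character (non-capturing group); then one or more of a non-whitespace character (lazy), then exactly 4 of one of [dm] (captured).
Scanning left to right: at [0:41] match '-,@8o0b314ddmd#%@/.L8voxdmmd- @,gre.ldmdd', group 1 = 'ldmdd'.
With a single group, `findall` returns only what that group captured — 1 item.

['ldmdd']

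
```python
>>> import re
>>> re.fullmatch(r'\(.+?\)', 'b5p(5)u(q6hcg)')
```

For `fullmatch`, every character of the input must be accounted for by the pattern.
Here there's no way to consume every character, so the call returns None.

None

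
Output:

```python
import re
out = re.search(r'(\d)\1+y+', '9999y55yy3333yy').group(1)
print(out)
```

`\1` has to match the exact text group 1 already captured.
`re.search` tries every starting position until one works.
The match spans [0:5] → '9999y'.
Captured: group 1 = '9'.

9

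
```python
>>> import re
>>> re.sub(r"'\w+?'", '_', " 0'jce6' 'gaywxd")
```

" 0_ 'gaywxd"

Each match is replaced by '_'.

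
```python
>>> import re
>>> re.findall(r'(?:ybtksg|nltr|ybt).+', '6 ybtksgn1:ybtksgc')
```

['ybtksgn1:ybtksgc']

Walking the string: at [2:18] → 'ybtksgn1:ybtksgc'.
No capturing groups, so `findall` returns the 1 full match string.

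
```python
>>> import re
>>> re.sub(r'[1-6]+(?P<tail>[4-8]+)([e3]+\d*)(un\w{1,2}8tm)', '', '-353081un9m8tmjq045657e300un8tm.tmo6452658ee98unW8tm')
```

This matches one or more of a character in [1-6]; then one or more of a character in [4-8] (captured as 'tail'); then one or more of one of [e3], then zero or more of a digit (captured); then the literal 'un', then 1 to 2 of a word character, then the literal '8tm' (captured).
Matches: at [1:14] → '353081un9m8tm'; at [35:52] → '6452658ee98unW8tm'.
Each match is replaced by ''.

'-jq045657e300un8tm.tmo'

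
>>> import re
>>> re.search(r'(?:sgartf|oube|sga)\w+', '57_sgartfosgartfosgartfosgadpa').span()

(3, 30)

The match spans [3:30] → 'sgartfosgartfosgartfosgadpa'.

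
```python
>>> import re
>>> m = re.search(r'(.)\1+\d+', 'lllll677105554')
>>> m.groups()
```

The backreference `\1` re-matches whatever the first group consumed, character for character.
`search` walks the string left to right and returns the first match it finds.
The match spans [0:14] → 'lllll677105554'.
Captured: group 1 = 'l'.

('l',)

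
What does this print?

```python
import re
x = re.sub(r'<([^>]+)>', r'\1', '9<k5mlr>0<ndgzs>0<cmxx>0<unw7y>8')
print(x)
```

9k5mlr0ndgzs0cmxx0unw7y8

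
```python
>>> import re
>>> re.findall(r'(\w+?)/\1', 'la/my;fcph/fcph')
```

['fcph']

A backreference is literal: `\1` must see the identical characters the first group matched.
Walking the string: at [6:15] match 'fcph/fcph', group 1 = 'fcph'.
Because there's exactly one group, `findall` drops the full match and keeps group 1 from the one hit.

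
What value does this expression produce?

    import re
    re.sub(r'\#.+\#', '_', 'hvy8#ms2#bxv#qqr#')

'hvy8_'

Matches: at [4:17] → '#ms2#bxv#qqr#'.
`sub` substitutes '_' at each match site.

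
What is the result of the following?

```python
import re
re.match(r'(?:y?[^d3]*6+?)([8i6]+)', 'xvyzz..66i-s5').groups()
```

('i',)

The match spans [0:10] → 'xvyzz..66i'.
Captured: group 1 = 'i'.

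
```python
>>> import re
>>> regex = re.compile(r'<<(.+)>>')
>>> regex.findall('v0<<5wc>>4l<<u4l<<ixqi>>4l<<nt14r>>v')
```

['5wc>>4l<<u4l<<ixqi>>4l<<nt14r']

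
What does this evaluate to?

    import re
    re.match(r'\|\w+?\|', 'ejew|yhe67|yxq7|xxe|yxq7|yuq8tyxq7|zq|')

None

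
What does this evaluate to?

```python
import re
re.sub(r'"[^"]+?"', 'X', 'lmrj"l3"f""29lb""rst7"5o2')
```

Matches: at [4:8] → '"l3"'; at [10:16] → '"29lb"'; at [16:22] → '"rst7"'.
Each match is replaced by 'X'.

'lmrjXf"XX5o2'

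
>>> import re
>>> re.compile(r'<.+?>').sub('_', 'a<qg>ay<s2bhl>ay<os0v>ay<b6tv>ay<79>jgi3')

'a_ay_ay_ay_ay_jgi3'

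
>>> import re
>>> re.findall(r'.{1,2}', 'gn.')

The pattern matches 1 to 2 of any character.
With no groups in the pattern, `findall` gives back each whole match — 2 here.

['gn', '.']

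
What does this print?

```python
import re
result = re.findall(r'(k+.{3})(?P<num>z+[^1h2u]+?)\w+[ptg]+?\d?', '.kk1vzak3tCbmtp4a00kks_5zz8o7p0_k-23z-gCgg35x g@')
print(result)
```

2 groups means each result is a tuple of 2 captured strings — 2 here.

[('kk1v', 'za'), ('k-23', 'z-')]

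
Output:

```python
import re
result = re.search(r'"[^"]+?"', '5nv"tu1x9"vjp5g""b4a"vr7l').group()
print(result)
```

`re.search` scans for the first position where the pattern succeeds.
The match spans [3:10] → '"tu1x9"'.

"tu1x9"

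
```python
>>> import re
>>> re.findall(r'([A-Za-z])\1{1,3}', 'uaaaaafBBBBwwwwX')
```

The backreference `\1` re-matches whatever the first group consumed, character for character.
Scanning left to right: at [1:5] match 'aaaa', group 1 = 'a'; at [7:11] match 'BBBB', group 1 = 'B'; at [11:15] match 'wwww', group 1 = 'w'.
With a single group, `findall` returns only what that group captured — 3 items.

['a', 'B', 'w']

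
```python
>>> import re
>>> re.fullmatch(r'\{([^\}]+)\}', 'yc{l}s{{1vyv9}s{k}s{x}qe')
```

None

`re.fullmatch` is like wrapping the pattern in `^…$` (in single-line mode).
Here there's no way to consume every character, so the call returns None.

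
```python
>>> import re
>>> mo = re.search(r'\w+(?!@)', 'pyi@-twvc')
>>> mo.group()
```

The negative lookaround is zero-width — it rules out positions where the adjacent text would match, without consuming anything.
`re.search` tries every starting position until one works.
The match spans [0:2] → 'py'.

'py'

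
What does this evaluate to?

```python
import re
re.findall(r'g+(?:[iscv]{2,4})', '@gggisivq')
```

Since nothing is captured, `findall` lists the 1 matched substring directly.

['gggisiv']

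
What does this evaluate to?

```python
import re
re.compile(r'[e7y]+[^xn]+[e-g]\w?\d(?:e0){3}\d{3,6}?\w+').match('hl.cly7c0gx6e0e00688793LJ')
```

Pattern: one or more of one of [e7y], then one or more of any character except [xn]; then a character in [e-g], then optionally a word character, then a digit; then the literal 'e0' repeated 3 times, then 3 to 6 of a digit (lazy); then one or more of a word character.
With `match`, the pattern is implicitly anchored at the beginning.
Here the pattern fails at index 0, so the call returns None.

None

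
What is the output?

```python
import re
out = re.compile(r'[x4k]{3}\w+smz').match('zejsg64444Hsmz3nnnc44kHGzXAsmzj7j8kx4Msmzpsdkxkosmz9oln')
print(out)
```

None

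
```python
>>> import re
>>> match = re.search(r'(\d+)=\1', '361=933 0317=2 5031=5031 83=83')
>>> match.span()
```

(15, 24)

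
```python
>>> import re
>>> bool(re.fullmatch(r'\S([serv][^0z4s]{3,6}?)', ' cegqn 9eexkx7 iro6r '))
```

For `fullmatch`, every character of the input must be accounted for by the pattern.
Here there's no way to consume every character, so the call returns None, and `bool(None)` is False.

False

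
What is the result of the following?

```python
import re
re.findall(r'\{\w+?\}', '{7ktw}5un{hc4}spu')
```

Scanning left to right: at [0:6] → '{7ktw}'; at [9:14] → '{hc4}'.
No capturing groups, so `findall` returns the 2 full match strings.

['{7ktw}', '{hc4}']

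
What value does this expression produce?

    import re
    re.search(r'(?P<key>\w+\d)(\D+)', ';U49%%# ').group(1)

The pattern matches one or more of a word character, then a digit (captured as 'key'); then one or more of a non-digit (captured).
`re.search` scans for the first position where the pattern succeeds.
The match spans [1:8] → 'U49%%# '.
Captured: group 1 = 'U49', group 2 = '%%# '.

'U49'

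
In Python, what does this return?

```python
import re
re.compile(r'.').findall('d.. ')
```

Pattern: any character.
Since nothing is captured, `findall` lists the 4 matched substrings directly.

['d', '.', '.', ' ']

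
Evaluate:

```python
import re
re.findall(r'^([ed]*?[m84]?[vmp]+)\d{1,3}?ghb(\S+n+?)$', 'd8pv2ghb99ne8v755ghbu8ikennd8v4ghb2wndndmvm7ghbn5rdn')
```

[('d8pv', '99ne8v755ghbu8ikennd8v4ghb2wndndmvm7ghbn5rdn')]

This matches anchored at the start of the string; then zero or more of one of [ed] (lazy), then optionally one of [m84], then one or more of one of [vmp] (captured); then 1 to 3 of a digit (lazy), then the literal 'ghb'; then one or more of a non-whitespace character, then one or more of the literal 'n' (lazy) (captured); then anchored at the end.
Scanning left to right: at [0:52] match 'd8pv2ghb99ne8v755ghbu8ikennd8v4ghb2wndndmvm7ghbn5rdn', groups = ('d8pv', '99ne8v755ghbu8ikennd8v4ghb2wndndmvm7ghbn5rdn').
`findall` packs the 2 group values into a tuple for every match.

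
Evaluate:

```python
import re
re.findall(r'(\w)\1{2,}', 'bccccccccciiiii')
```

['c', 'i']

`\1` has to match the exact text group 1 already captured.
Walking the string: at [1:10] match 'ccccccccc', group 1 = 'c'; at [10:15] match 'iiiii', group 1 = 'i'.
With a single group, `findall` returns only what that group captured — 2 items.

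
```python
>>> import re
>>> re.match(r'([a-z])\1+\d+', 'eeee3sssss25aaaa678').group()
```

`re.match` won't scan ahead — the pattern has to work from the very first character.
The match spans [0:5] → 'eeee3'.

'eeee3'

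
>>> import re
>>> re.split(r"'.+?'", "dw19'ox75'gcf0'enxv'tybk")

['dw19', 'gcf0', 'tybk']

Because the quantifier is non-greedy, it stops expanding at the earliest point where the rest of the pattern can succeed.
Matches to split on: at [4:10] → "'ox75'"; at [14:20] → "'enxv'".
Each match becomes a cut point; 3 segments remain.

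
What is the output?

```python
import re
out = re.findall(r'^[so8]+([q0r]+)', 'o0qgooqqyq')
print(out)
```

Pattern: anchored at the start of the string; then one or more of one of [so8]; then one or more of one of [q0r] (captured).
With a single group, `findall` returns only what that group captured — 1 item.

['0q']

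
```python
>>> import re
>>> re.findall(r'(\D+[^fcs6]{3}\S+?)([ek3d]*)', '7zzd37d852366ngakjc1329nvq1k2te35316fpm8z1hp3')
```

[('zzd37d8', ''), ('ngakjc1329', ''), ('nvq1k2t', 'e3'), ('fpm8z1h', '')]

This matches one or more of a non-digit, then exactly 3 of any character except [fcs6], then one or more of a non-whitespace character (lazy) (captured); then zero or more of one of [ek3d] (captured).
The `?` after the quantifier makes it lazy — it takes as little as possible before letting the rest of the pattern try.
Matches: at [1:8] match 'zzd37d8', groups = ('zzd37d8', ''); at [13:23] match 'ngakjc1329', groups = ('ngakjc1329', ''); at [23:32] match 'nvq1k2te3', groups = ('nvq1k2t', 'e3'); at [36:43] match 'fpm8z1h', groups = ('fpm8z1h', '').
With 2 capturing groups, `findall` returns a 2-tuple per match.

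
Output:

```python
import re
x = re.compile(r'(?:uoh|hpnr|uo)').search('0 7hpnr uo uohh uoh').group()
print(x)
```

hpnr

`re.search` tries every starting position until one works.
The match spans [3:7] → 'hpnr'.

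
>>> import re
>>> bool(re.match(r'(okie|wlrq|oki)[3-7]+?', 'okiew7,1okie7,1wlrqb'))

False

With `match`, the pattern is implicitly anchored at the beginning.
Here the string doesn't start with a match, so the call returns None, and `bool(None)` is False.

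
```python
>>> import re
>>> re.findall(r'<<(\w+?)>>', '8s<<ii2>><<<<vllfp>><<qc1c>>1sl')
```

['ii2', 'vllfp', 'qc1c']

One capturing group, so `findall` returns just the captured substring from each match — 3 in all.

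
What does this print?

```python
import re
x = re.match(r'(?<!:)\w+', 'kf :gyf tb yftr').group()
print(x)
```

With `match`, the pattern is implicitly anchored at the beginning.
The match spans [0:2] → 'kf'.

kf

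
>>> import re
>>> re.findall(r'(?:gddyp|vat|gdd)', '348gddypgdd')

`|` is ordered: at each position the engine commits to the first alternative that works.
Walking the string: at [3:8] → 'gddyp'; at [8:11] → 'gdd'.
No capturing groups, so `findall` returns the 2 full match strings.

['gddyp', 'gdd']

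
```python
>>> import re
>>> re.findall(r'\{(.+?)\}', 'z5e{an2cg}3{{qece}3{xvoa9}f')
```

A non-greedy quantifier consumes as few characters as it can — just enough that the remainder of the pattern still matches from where it stops; whatever follows it matches normally.
Walking the string: at [3:10] match '{an2cg}', group 1 = 'an2cg'; at [11:18] match '{{qece}', group 1 = '{qece'; at [19:26] match '{xvoa9}', group 1 = 'xvoa9'.
`findall` collects group 1 from each match (3 total).

['an2cg', '{qece', 'xvoa9']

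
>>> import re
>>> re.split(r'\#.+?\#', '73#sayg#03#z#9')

['73', '03', '9']

The `?` after the quantifier makes it lazy — it takes as little as possible before letting the rest of the pattern try.
Each match becomes a cut point; 3 segments remain.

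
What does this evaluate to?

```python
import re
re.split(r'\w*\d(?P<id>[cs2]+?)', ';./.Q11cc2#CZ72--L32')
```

[';./.', 'c', 'c2#', '2', '--', '2', '']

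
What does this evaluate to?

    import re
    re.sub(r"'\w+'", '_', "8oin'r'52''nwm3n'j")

"8oin_52'_j"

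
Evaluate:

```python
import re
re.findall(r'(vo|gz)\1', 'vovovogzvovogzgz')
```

`\1` has to match the exact text group 1 already captured.
Walking the string: at [0:4] match 'vovo', group 1 = 'vo'; at [8:12] match 'vovo', group 1 = 'vo'; at [12:16] match 'gzgz', group 1 = 'gz'.
With a single group, `findall` returns only what that group captured — 3 items.

['vo', 'vo', 'gz']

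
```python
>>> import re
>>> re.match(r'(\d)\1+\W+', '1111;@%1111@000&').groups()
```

('1',)

The match spans [0:7] → '1111;@%'.
Captured: group 1 = '1'.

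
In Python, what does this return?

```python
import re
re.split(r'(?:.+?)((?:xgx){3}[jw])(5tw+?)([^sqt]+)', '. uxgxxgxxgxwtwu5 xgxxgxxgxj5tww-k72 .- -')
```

['', 'xgxxgxxgxj', '5tw', 'w-k72 .- -', '']

The `?` after the quantifier makes it lazy — it takes as little as possible before letting the rest of the pattern try.
`re.split` interleaves the captured-group text with the surrounding fragments.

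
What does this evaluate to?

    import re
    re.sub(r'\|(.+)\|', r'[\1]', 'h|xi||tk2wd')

Matches: at [1:6] → '|xi||'.
`\1` in the replacement pulls in group 1's text for each match.

'h[xi|]tk2wd'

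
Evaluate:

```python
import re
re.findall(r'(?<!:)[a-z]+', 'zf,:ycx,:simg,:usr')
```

['zf', 'cx', 'img', 'sr']

A negative assertion filters positions out without eating any characters.
Matches: at [0:2] → 'zf'; at [5:7] → 'cx'; at [10:13] → 'img'; at [16:18] → 'sr'.
With no groups in the pattern, `findall` gives back each whole match — 4 here.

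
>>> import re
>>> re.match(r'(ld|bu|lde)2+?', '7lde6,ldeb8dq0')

None

With `match`, the pattern is implicitly anchored at the beginning.
Here position 0 doesn't satisfy it, so the call returns None.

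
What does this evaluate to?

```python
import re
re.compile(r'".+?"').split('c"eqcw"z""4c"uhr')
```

['c', 'z', 'uhr']

Splitting on the pattern gives 3 pieces.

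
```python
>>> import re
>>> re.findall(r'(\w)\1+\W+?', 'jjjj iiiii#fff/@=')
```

['j', 'i', 'f']

`\1` is not a pattern — it's the concrete string captured by group 1, re-applied verbatim.
Scanning left to right: at [0:5] match 'jjjj ', group 1 = 'j'; at [5:11] match 'iiiii#', group 1 = 'i'; at [11:15] match 'fff/', group 1 = 'f'.
One capturing group, so `findall` returns just the captured substring from each match — 3 in all.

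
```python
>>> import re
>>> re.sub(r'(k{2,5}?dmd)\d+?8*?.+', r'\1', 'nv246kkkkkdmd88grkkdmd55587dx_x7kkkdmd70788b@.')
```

'nv246kkkkkdmd'

Pattern: 2 to 5 of a literal 'k' (lazy), then the literal 'd', then the literal 'md' (captured); then one or more of a digit (lazy); then zero or more of the literal '8' (lazy), then one or more of any character.
Matches: at [5:46] → 'kkkkkdmd88grkkdmd55587dx_x7kkkdmd70788b@.'.
The replacement refers to a captured group, so each match is rewritten using its own captured text.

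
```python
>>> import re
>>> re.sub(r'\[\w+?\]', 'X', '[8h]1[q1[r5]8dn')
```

'X1[q1X8dn'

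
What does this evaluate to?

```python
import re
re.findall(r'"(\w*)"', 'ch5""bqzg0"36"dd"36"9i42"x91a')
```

Matches: at [3:5] match '""', group 1 = ''; at [10:14] match '"36"', group 1 = '36'; at [16:20] match '"36"', group 1 = '36'.
`findall` collects group 1 from each match (3 total).

['', '36', '36']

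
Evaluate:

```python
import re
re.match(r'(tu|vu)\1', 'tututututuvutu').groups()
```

The match spans [0:4] → 'tutu'.
Captured: group 1 = 'tu'.

('tu',)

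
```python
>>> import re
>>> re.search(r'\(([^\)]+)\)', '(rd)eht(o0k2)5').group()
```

'(rd)'

The match spans [0:4] → '(rd)'.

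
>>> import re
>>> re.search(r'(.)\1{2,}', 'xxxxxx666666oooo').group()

'xxxxxx'

A backreference is literal: `\1` must see the identical characters the first group matched.
Unlike `match`, `search` isn't anchored — it looks for the pattern anywhere in the string.
The match spans [0:6] → 'xxxxxx'.
Captured: group 1 = 'x'.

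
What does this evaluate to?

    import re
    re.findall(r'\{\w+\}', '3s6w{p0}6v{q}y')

Walking the string: at [4:8] → '{p0}'; at [10:13] → '{q}'.
Since nothing is captured, `findall` lists the 2 matched substrings directly.

['{p0}', '{q}']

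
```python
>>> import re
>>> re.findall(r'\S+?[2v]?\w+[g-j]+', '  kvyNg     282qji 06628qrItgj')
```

['kvyNg', '282qji', '06628qrItgj']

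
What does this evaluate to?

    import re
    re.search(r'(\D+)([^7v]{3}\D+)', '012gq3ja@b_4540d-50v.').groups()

('gq', '3ja@b_')

The match spans [3:11] → 'gq3ja@b_'.
Captured: group 1 = 'gq', group 2 = '3ja@b_'.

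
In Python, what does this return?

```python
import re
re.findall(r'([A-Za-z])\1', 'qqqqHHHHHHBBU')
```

['q', 'q', 'H', 'H', 'H', 'B']

`\1` has to match the exact text group 1 already captured.
Because there's exactly one group, `findall` drops the full match and keeps group 1 from each hit.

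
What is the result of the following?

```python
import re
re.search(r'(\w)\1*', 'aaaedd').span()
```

(0, 3)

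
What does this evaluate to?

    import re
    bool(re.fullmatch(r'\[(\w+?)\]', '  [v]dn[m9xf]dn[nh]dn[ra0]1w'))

False

`re.fullmatch` requires the pattern to consume the entire string.
Here there's no way to consume every character, so the call returns None, and `bool(None)` is False.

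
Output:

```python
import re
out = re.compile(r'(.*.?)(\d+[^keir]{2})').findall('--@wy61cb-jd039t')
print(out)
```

2 groups means the one result is a tuple of 2 captured strings — 1 here.

[('--@wy61cb-jd0', '39t')]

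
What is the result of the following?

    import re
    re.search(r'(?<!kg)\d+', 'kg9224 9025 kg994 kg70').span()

(3, 6)

A negative assertion filters positions out without eating any characters.
`search` walks the string left to right and returns the first match it finds.
The match spans [3:6] → '224'.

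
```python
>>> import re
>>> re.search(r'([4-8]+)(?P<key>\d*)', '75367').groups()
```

('75', '367')

Pattern: one or more of a character in [4-8] (captured); then zero or more of a digit (captured as 'key').
`re.search` scans for the first position where the pattern succeeds.
The match spans [0:5] → '75367'.
Captured: group 1 = '75', group 2 = '367'.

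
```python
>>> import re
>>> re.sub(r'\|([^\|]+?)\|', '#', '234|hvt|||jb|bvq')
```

'234#|#bvq'

Matches: at [3:8] → '|hvt|'; at [9:13] → '|jb|'.
Each match is replaced by '#'.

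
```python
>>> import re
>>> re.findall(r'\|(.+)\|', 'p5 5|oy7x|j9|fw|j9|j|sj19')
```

['oy7x|j9|fw|j9|j']

Scanning left to right: at [4:21] match '|oy7x|j9|fw|j9|j|', group 1 = 'oy7x|j9|fw|j9|j'.
One capturing group, so `findall` returns just the captured substring from the one match — 1 in all.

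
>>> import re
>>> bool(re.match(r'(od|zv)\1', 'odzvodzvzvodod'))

After group 1 captures some text, `\1` only succeeds where that same text appears again.
`re.match` only tries the pattern at the start of the string.
Here the string doesn't start with a match, so the call returns None, and `bool(None)` is False.

False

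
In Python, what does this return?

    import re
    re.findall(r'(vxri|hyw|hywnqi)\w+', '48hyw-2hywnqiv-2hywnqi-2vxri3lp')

['hyw', 'hyw', 'vxri']

Branches in `(...|...)` are attempted left-to-right; the first branch that allows the whole pattern to succeed is taken.
`findall` collects group 1 from each match (3 total).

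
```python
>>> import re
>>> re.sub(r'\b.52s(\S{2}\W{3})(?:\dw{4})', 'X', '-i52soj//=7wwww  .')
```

'-X  .'

`sub` substitutes 'X' at each match site.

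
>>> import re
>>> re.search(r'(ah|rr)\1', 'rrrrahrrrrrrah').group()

The backreference `\1` re-matches whatever the first group consumed, character for character.
The match spans [0:4] → 'rrrr'.

'rrrr'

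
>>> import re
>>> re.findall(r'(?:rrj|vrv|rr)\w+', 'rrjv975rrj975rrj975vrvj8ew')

Scanning left to right: at [0:26] → 'rrjv975rrj975rrj975vrvj8ew'.
With no groups in the pattern, `findall` gives back each whole match — 1 here.

['rrjv975rrj975rrj975vrvj8ew']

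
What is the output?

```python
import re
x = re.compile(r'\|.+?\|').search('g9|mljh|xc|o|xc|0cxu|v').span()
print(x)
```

(2, 8)

Lazy quantifiers expand one character at a time until the remainder of the pattern can match.
`search` walks the string left to right and returns the first match it finds.
The match spans [2:8] → '|mljh|'.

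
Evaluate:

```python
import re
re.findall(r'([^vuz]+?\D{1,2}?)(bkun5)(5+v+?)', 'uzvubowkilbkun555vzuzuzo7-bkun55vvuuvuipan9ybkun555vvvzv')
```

[('bowkil', 'bkun5', '55v'), ('o7-', 'bkun5', '5v'), ('ipan9y', 'bkun5', '55v')]

Pattern: one or more of any character except [vuz] (lazy), then 1 to 2 of a non-digit (lazy) (captured); then the literal 'bk', then the literal 'un5' (captured); then one or more of the literal '5', then one or more of a literal 'v' (lazy) (captured).
Matches: at [4:18] match 'bowkilbkun555v', groups = ('bowkil', 'bkun5', '55v'); at [23:33] match 'o7-bkun55v', groups = ('o7-', 'bkun5', '5v'); at [38:52] match 'ipan9ybkun555v', groups = ('ipan9y', 'bkun5', '55v').
`findall` packs the 3 group values into a tuple for every match.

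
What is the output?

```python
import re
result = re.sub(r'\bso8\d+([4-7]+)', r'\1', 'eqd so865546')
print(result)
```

eqd 6

This matches a word boundary (`\b`, zero-width); then the literal 'so8', then one or more of a digit; then one or more of a character in [4-7] (captured).
Matches: at [4:12] → 'so865546'.
The replacement refers to a captured group, so each match is rewritten using its own captured text.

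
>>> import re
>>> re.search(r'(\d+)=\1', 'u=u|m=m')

None

The backreference `\1` re-matches whatever the first group consumed, character for character.
Here the pattern never matches, so the call returns None.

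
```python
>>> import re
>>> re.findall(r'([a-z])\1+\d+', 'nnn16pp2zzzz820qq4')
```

A backreference is literal: `\1` must see the identical characters the first group matched.
Scanning left to right: at [0:5] match 'nnn16', group 1 = 'n'; at [5:8] match 'pp2', group 1 = 'p'; at [8:15] match 'zzzz820', group 1 = 'z'; at [15:18] match 'qq4', group 1 = 'q'.
With a single group, `findall` returns only what that group captured — 4 items.

['n', 'p', 'z', 'q']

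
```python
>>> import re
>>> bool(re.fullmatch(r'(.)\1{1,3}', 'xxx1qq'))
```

False

`re.fullmatch` is like wrapping the pattern in `^…$` (in single-line mode).
Here there's no way to consume every character, so the call returns None, and `bool(None)` is False.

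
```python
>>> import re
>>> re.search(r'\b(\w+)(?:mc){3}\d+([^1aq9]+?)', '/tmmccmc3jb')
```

None

This matches a word boundary (`\b`, zero-width); then one or more of a word character (captured); then the literal 'mc' repeated 3 times, then one or more of a digit; then one or more of any character except [1aq9] (lazy) (captured).
Unlike `match`, `search` isn't anchored — it looks for the pattern anywhere in the string.
Here no position works, so the call returns None.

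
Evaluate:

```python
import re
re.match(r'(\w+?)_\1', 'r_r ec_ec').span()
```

(0, 3)

`\1` has to match the exact text group 1 already captured.
`re.match` won't scan ahead — the pattern has to work from the very first character.
The match spans [0:3] → 'r_r'.
Captured: group 1 = 'r'.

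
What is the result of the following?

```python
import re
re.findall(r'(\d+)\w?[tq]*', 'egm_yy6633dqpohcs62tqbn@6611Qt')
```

['6633', '62', '6611']

This matches one or more of a digit (captured); then optionally a word character, then zero or more of one of [tq].
Walking the string: at [6:12] match '6633dq', group 1 = '6633'; at [17:21] match '62tq', group 1 = '62'; at [24:30] match '6611Qt', group 1 = '6611'.
Because there's exactly one group, `findall` drops the full match and keeps group 1 from each hit.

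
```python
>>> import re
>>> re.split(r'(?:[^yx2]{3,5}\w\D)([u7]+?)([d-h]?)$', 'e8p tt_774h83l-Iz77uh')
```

['e8p tt_774', '77u', 'h', '']

This matches 3 to 5 of any character except [yx2], then a word character, then a non-digit (non-capturing group); then one or more of one of [u7] (lazy) (captured); then optionally a character in [d-h] (captured); then anchored at the end.
Matches to split on: at [10:21] → 'h83l-Iz77uh'.
Because the pattern has a capturing group, `split` also inserts each captured text between the pieces.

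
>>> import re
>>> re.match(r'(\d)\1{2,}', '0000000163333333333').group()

'0000000'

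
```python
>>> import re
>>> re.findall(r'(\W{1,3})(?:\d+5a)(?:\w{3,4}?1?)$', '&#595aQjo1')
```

The pattern matches 1 to 3 of a non-word character (captured); then one or more of a digit, then the literal '5a' (non-capturing group); then 3 to 4 of a word character (lazy), then optionally a literal '1' (non-capturing group); then anchored at the end.
Walking the string: at [0:10] match '&#595aQjo1', group 1 = '&#'.
With a single group, `findall` returns only what that group captured — 1 item.

['&#']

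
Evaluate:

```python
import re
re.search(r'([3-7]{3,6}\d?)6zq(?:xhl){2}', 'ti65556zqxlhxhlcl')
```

None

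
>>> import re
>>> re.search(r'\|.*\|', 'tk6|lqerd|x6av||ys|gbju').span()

Unlike `match`, `search` isn't anchored — it looks for the pattern anywhere in the string.
The match spans [3:19] → '|lqerd|x6av||ys|'.

(3, 19)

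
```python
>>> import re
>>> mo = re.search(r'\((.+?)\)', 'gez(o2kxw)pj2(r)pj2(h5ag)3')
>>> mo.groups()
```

A non-greedy quantifier consumes as few characters as it can — just enough that the remainder of the pattern still matches from where it stops; whatever follows it matches normally.
Unlike `match`, `search` isn't anchored — it looks for the pattern anywhere in the string.
The match spans [3:10] → '(o2kxw)'.
Captured: group 1 = 'o2kxw'.

('o2kxw',)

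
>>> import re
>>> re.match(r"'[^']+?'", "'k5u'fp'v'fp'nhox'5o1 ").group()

`re.match` only tries the pattern at the start of the string.
The match spans [0:5] → "'k5u'".

"'k5u'"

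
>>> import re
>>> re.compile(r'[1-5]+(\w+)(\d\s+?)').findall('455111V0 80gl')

Pattern: one or more of a character in [1-5]; then one or more of a word character (captured); then a digit, then one or more of whitespace (lazy) (captured).
Matches: at [0:9] match '455111V0 ', groups = ('V', '0 ').
Multiple groups make `findall` return tuples — one 2-tuple for the one match.

[('V', '0 ')]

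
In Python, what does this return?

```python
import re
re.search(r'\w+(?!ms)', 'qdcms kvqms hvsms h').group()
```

'qdcms'

`(?!…)`/`(?<!…)` only lets a position through if the neighbouring text does NOT match; no characters are consumed.
`search` walks the string left to right and returns the first match it finds.
The match spans [0:5] → 'qdcms'.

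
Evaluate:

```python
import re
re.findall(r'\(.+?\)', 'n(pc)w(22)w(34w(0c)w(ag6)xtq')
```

A `+?`/`*?`/`{m,n}?` starts at its minimum and grows only as far as needed for what follows to match.
Matches: at [1:5] → '(pc)'; at [6:10] → '(22)'; at [11:19] → '(34w(0c)'; at [20:25] → '(ag6)'.
With no groups in the pattern, `findall` gives back each whole match — 4 here.

['(pc)', '(22)', '(34w(0c)', '(ag6)']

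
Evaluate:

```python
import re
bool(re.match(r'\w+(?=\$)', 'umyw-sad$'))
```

False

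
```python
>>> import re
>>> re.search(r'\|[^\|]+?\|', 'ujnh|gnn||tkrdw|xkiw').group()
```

The match spans [4:9] → '|gnn|'.

'|gnn|'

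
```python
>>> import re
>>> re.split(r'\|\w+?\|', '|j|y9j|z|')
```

Matches to split on: at [0:3] → '|j|'; at [6:9] → '|z|'.
`split` removes every match and returns the 3 fragments in between.

['', 'y9j', '']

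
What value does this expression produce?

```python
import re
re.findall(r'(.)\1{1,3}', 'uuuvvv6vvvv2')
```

['u', 'v', 'v']

`\1` has to match the exact text group 1 already captured.
Walking the string: at [0:3] match 'uuu', group 1 = 'u'; at [3:6] match 'vvv', group 1 = 'v'; at [7:11] match 'vvvv', group 1 = 'v'.
One capturing group, so `findall` returns just the captured substring from each match — 3 in all.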